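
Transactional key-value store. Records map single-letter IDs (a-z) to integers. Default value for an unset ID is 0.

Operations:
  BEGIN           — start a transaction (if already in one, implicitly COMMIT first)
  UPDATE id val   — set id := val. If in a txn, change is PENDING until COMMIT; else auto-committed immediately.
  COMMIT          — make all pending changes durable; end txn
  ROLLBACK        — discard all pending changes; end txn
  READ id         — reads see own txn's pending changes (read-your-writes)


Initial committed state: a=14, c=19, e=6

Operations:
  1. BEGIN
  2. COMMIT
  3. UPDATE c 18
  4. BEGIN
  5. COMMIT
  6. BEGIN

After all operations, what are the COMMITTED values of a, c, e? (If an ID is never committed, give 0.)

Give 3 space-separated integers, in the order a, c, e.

Answer: 14 18 6

Derivation:
Initial committed: {a=14, c=19, e=6}
Op 1: BEGIN: in_txn=True, pending={}
Op 2: COMMIT: merged [] into committed; committed now {a=14, c=19, e=6}
Op 3: UPDATE c=18 (auto-commit; committed c=18)
Op 4: BEGIN: in_txn=True, pending={}
Op 5: COMMIT: merged [] into committed; committed now {a=14, c=18, e=6}
Op 6: BEGIN: in_txn=True, pending={}
Final committed: {a=14, c=18, e=6}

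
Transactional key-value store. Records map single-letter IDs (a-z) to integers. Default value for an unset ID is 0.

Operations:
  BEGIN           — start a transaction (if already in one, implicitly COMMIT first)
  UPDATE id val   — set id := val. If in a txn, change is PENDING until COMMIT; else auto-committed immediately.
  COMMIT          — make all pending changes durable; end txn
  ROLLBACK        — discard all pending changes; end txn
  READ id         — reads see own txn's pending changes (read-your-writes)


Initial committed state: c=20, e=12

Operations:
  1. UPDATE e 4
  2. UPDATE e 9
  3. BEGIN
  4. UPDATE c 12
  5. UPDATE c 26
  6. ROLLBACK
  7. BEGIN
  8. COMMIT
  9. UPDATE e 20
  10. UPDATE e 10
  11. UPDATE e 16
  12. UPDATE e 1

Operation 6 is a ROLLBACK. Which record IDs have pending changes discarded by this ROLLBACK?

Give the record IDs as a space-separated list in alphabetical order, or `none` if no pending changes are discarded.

Initial committed: {c=20, e=12}
Op 1: UPDATE e=4 (auto-commit; committed e=4)
Op 2: UPDATE e=9 (auto-commit; committed e=9)
Op 3: BEGIN: in_txn=True, pending={}
Op 4: UPDATE c=12 (pending; pending now {c=12})
Op 5: UPDATE c=26 (pending; pending now {c=26})
Op 6: ROLLBACK: discarded pending ['c']; in_txn=False
Op 7: BEGIN: in_txn=True, pending={}
Op 8: COMMIT: merged [] into committed; committed now {c=20, e=9}
Op 9: UPDATE e=20 (auto-commit; committed e=20)
Op 10: UPDATE e=10 (auto-commit; committed e=10)
Op 11: UPDATE e=16 (auto-commit; committed e=16)
Op 12: UPDATE e=1 (auto-commit; committed e=1)
ROLLBACK at op 6 discards: ['c']

Answer: c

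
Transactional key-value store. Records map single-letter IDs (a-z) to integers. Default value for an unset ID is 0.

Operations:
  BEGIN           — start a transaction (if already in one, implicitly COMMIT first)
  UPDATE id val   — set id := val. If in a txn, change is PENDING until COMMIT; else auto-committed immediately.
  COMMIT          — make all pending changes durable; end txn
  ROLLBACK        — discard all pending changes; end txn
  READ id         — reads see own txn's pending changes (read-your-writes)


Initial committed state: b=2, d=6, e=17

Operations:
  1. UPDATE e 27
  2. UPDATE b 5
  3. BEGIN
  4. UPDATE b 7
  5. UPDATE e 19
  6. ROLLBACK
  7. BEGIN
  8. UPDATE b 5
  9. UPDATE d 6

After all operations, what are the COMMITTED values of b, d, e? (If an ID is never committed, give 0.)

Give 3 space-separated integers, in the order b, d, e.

Answer: 5 6 27

Derivation:
Initial committed: {b=2, d=6, e=17}
Op 1: UPDATE e=27 (auto-commit; committed e=27)
Op 2: UPDATE b=5 (auto-commit; committed b=5)
Op 3: BEGIN: in_txn=True, pending={}
Op 4: UPDATE b=7 (pending; pending now {b=7})
Op 5: UPDATE e=19 (pending; pending now {b=7, e=19})
Op 6: ROLLBACK: discarded pending ['b', 'e']; in_txn=False
Op 7: BEGIN: in_txn=True, pending={}
Op 8: UPDATE b=5 (pending; pending now {b=5})
Op 9: UPDATE d=6 (pending; pending now {b=5, d=6})
Final committed: {b=5, d=6, e=27}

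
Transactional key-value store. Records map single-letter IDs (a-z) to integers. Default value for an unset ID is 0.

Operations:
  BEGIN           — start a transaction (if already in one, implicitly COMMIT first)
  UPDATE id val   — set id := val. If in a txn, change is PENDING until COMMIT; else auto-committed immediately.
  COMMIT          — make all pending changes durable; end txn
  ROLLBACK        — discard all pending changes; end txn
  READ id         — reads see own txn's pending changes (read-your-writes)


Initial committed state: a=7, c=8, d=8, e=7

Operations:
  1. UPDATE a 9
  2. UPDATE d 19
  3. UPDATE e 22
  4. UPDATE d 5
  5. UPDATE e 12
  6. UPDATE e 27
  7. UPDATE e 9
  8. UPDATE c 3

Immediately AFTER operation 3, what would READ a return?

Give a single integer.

Initial committed: {a=7, c=8, d=8, e=7}
Op 1: UPDATE a=9 (auto-commit; committed a=9)
Op 2: UPDATE d=19 (auto-commit; committed d=19)
Op 3: UPDATE e=22 (auto-commit; committed e=22)
After op 3: visible(a) = 9 (pending={}, committed={a=9, c=8, d=19, e=22})

Answer: 9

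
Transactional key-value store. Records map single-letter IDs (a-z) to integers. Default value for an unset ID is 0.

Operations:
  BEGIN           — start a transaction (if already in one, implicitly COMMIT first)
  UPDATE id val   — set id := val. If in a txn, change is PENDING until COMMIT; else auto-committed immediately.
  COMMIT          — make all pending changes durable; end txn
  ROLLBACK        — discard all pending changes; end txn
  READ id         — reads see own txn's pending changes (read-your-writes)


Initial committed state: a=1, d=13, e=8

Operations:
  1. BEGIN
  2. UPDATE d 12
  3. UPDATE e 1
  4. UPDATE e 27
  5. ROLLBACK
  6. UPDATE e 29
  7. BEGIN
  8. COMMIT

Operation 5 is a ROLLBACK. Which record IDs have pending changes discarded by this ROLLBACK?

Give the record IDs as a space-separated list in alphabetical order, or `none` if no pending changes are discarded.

Answer: d e

Derivation:
Initial committed: {a=1, d=13, e=8}
Op 1: BEGIN: in_txn=True, pending={}
Op 2: UPDATE d=12 (pending; pending now {d=12})
Op 3: UPDATE e=1 (pending; pending now {d=12, e=1})
Op 4: UPDATE e=27 (pending; pending now {d=12, e=27})
Op 5: ROLLBACK: discarded pending ['d', 'e']; in_txn=False
Op 6: UPDATE e=29 (auto-commit; committed e=29)
Op 7: BEGIN: in_txn=True, pending={}
Op 8: COMMIT: merged [] into committed; committed now {a=1, d=13, e=29}
ROLLBACK at op 5 discards: ['d', 'e']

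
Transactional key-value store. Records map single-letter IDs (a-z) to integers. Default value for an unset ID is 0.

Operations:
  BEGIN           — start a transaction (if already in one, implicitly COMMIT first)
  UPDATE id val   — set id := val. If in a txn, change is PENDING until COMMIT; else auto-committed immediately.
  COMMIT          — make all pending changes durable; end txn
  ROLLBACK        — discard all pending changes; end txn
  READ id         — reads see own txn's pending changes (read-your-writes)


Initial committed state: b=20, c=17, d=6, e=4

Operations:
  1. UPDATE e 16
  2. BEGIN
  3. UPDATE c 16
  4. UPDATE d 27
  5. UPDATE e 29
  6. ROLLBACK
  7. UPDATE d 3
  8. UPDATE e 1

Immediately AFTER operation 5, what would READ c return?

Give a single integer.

Initial committed: {b=20, c=17, d=6, e=4}
Op 1: UPDATE e=16 (auto-commit; committed e=16)
Op 2: BEGIN: in_txn=True, pending={}
Op 3: UPDATE c=16 (pending; pending now {c=16})
Op 4: UPDATE d=27 (pending; pending now {c=16, d=27})
Op 5: UPDATE e=29 (pending; pending now {c=16, d=27, e=29})
After op 5: visible(c) = 16 (pending={c=16, d=27, e=29}, committed={b=20, c=17, d=6, e=16})

Answer: 16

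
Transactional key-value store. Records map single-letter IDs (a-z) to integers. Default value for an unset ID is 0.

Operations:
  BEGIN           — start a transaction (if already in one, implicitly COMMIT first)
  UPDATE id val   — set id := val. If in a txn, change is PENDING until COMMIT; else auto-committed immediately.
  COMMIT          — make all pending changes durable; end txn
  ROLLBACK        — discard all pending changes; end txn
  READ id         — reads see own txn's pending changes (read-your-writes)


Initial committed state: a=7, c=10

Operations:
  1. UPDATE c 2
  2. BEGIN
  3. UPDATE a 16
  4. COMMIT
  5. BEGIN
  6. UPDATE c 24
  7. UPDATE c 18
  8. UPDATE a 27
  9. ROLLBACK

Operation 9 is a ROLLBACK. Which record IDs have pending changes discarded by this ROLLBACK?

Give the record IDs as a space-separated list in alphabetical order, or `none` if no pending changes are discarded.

Initial committed: {a=7, c=10}
Op 1: UPDATE c=2 (auto-commit; committed c=2)
Op 2: BEGIN: in_txn=True, pending={}
Op 3: UPDATE a=16 (pending; pending now {a=16})
Op 4: COMMIT: merged ['a'] into committed; committed now {a=16, c=2}
Op 5: BEGIN: in_txn=True, pending={}
Op 6: UPDATE c=24 (pending; pending now {c=24})
Op 7: UPDATE c=18 (pending; pending now {c=18})
Op 8: UPDATE a=27 (pending; pending now {a=27, c=18})
Op 9: ROLLBACK: discarded pending ['a', 'c']; in_txn=False
ROLLBACK at op 9 discards: ['a', 'c']

Answer: a c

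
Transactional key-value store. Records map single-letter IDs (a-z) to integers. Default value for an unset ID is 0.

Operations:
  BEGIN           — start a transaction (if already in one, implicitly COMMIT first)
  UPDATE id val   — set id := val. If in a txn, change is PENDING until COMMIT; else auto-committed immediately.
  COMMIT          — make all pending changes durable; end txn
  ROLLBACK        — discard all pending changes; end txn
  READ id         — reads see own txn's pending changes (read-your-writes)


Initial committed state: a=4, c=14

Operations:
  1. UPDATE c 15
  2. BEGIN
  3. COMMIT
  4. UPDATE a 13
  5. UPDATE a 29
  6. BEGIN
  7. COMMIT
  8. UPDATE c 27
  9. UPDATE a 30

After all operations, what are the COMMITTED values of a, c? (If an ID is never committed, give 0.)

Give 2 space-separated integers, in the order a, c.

Initial committed: {a=4, c=14}
Op 1: UPDATE c=15 (auto-commit; committed c=15)
Op 2: BEGIN: in_txn=True, pending={}
Op 3: COMMIT: merged [] into committed; committed now {a=4, c=15}
Op 4: UPDATE a=13 (auto-commit; committed a=13)
Op 5: UPDATE a=29 (auto-commit; committed a=29)
Op 6: BEGIN: in_txn=True, pending={}
Op 7: COMMIT: merged [] into committed; committed now {a=29, c=15}
Op 8: UPDATE c=27 (auto-commit; committed c=27)
Op 9: UPDATE a=30 (auto-commit; committed a=30)
Final committed: {a=30, c=27}

Answer: 30 27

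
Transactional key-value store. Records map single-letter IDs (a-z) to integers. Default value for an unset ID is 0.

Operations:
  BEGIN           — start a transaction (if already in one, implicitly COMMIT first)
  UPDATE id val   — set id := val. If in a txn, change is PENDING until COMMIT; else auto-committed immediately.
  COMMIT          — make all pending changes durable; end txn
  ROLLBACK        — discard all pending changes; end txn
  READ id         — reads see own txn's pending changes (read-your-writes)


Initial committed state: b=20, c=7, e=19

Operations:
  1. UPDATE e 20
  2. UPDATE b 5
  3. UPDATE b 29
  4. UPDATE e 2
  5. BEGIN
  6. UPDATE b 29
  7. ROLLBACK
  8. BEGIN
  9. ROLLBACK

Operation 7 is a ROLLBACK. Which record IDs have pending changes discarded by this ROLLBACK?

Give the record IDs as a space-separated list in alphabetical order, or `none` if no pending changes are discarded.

Initial committed: {b=20, c=7, e=19}
Op 1: UPDATE e=20 (auto-commit; committed e=20)
Op 2: UPDATE b=5 (auto-commit; committed b=5)
Op 3: UPDATE b=29 (auto-commit; committed b=29)
Op 4: UPDATE e=2 (auto-commit; committed e=2)
Op 5: BEGIN: in_txn=True, pending={}
Op 6: UPDATE b=29 (pending; pending now {b=29})
Op 7: ROLLBACK: discarded pending ['b']; in_txn=False
Op 8: BEGIN: in_txn=True, pending={}
Op 9: ROLLBACK: discarded pending []; in_txn=False
ROLLBACK at op 7 discards: ['b']

Answer: b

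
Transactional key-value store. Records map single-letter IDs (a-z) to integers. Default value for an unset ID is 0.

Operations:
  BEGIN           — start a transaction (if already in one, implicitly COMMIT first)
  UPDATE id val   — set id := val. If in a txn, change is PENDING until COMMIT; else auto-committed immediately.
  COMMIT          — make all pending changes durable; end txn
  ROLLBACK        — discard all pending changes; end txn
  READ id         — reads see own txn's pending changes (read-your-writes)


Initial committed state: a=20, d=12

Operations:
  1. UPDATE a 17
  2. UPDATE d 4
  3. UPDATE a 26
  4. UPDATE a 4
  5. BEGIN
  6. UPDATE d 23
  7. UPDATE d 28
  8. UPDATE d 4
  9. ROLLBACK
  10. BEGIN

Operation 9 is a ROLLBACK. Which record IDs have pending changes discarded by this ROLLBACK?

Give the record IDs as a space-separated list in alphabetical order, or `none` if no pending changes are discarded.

Initial committed: {a=20, d=12}
Op 1: UPDATE a=17 (auto-commit; committed a=17)
Op 2: UPDATE d=4 (auto-commit; committed d=4)
Op 3: UPDATE a=26 (auto-commit; committed a=26)
Op 4: UPDATE a=4 (auto-commit; committed a=4)
Op 5: BEGIN: in_txn=True, pending={}
Op 6: UPDATE d=23 (pending; pending now {d=23})
Op 7: UPDATE d=28 (pending; pending now {d=28})
Op 8: UPDATE d=4 (pending; pending now {d=4})
Op 9: ROLLBACK: discarded pending ['d']; in_txn=False
Op 10: BEGIN: in_txn=True, pending={}
ROLLBACK at op 9 discards: ['d']

Answer: d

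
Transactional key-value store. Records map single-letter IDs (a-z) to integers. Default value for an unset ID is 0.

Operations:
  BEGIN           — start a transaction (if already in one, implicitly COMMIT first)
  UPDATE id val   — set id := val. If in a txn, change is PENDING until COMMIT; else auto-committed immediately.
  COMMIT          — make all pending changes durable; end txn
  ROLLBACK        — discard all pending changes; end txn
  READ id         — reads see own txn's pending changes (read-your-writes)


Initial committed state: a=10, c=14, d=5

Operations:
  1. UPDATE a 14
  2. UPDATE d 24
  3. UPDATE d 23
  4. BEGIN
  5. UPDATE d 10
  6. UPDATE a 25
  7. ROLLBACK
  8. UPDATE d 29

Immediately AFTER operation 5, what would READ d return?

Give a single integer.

Initial committed: {a=10, c=14, d=5}
Op 1: UPDATE a=14 (auto-commit; committed a=14)
Op 2: UPDATE d=24 (auto-commit; committed d=24)
Op 3: UPDATE d=23 (auto-commit; committed d=23)
Op 4: BEGIN: in_txn=True, pending={}
Op 5: UPDATE d=10 (pending; pending now {d=10})
After op 5: visible(d) = 10 (pending={d=10}, committed={a=14, c=14, d=23})

Answer: 10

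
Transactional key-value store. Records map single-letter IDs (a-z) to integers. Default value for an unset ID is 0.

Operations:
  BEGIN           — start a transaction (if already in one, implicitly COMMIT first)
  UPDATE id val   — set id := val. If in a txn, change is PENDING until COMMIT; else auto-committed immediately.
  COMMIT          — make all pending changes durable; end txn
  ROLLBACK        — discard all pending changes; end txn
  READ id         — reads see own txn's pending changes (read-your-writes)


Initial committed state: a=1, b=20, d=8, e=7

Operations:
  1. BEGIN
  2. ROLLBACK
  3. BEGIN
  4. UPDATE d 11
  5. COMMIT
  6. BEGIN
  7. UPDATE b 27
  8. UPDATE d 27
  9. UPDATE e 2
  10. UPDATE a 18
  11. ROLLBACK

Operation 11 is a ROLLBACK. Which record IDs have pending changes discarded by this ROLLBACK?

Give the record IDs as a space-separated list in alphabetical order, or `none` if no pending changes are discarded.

Initial committed: {a=1, b=20, d=8, e=7}
Op 1: BEGIN: in_txn=True, pending={}
Op 2: ROLLBACK: discarded pending []; in_txn=False
Op 3: BEGIN: in_txn=True, pending={}
Op 4: UPDATE d=11 (pending; pending now {d=11})
Op 5: COMMIT: merged ['d'] into committed; committed now {a=1, b=20, d=11, e=7}
Op 6: BEGIN: in_txn=True, pending={}
Op 7: UPDATE b=27 (pending; pending now {b=27})
Op 8: UPDATE d=27 (pending; pending now {b=27, d=27})
Op 9: UPDATE e=2 (pending; pending now {b=27, d=27, e=2})
Op 10: UPDATE a=18 (pending; pending now {a=18, b=27, d=27, e=2})
Op 11: ROLLBACK: discarded pending ['a', 'b', 'd', 'e']; in_txn=False
ROLLBACK at op 11 discards: ['a', 'b', 'd', 'e']

Answer: a b d e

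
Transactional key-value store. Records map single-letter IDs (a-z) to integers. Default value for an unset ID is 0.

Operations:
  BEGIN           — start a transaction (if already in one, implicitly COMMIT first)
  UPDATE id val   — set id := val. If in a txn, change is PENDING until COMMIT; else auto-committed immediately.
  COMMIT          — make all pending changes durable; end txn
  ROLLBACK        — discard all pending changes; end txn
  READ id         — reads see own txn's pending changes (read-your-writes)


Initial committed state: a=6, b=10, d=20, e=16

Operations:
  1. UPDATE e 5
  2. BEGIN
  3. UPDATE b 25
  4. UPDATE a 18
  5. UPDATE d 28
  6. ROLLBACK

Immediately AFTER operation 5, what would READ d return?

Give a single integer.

Initial committed: {a=6, b=10, d=20, e=16}
Op 1: UPDATE e=5 (auto-commit; committed e=5)
Op 2: BEGIN: in_txn=True, pending={}
Op 3: UPDATE b=25 (pending; pending now {b=25})
Op 4: UPDATE a=18 (pending; pending now {a=18, b=25})
Op 5: UPDATE d=28 (pending; pending now {a=18, b=25, d=28})
After op 5: visible(d) = 28 (pending={a=18, b=25, d=28}, committed={a=6, b=10, d=20, e=5})

Answer: 28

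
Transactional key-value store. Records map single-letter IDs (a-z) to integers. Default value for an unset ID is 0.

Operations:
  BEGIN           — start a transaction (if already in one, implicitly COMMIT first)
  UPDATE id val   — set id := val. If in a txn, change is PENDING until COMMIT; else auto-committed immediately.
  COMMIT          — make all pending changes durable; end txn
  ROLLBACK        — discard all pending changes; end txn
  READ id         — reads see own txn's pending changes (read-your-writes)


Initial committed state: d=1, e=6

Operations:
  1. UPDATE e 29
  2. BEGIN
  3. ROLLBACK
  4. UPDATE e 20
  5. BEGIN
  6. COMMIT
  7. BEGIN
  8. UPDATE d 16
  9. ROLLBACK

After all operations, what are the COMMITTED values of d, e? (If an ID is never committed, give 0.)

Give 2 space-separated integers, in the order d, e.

Initial committed: {d=1, e=6}
Op 1: UPDATE e=29 (auto-commit; committed e=29)
Op 2: BEGIN: in_txn=True, pending={}
Op 3: ROLLBACK: discarded pending []; in_txn=False
Op 4: UPDATE e=20 (auto-commit; committed e=20)
Op 5: BEGIN: in_txn=True, pending={}
Op 6: COMMIT: merged [] into committed; committed now {d=1, e=20}
Op 7: BEGIN: in_txn=True, pending={}
Op 8: UPDATE d=16 (pending; pending now {d=16})
Op 9: ROLLBACK: discarded pending ['d']; in_txn=False
Final committed: {d=1, e=20}

Answer: 1 20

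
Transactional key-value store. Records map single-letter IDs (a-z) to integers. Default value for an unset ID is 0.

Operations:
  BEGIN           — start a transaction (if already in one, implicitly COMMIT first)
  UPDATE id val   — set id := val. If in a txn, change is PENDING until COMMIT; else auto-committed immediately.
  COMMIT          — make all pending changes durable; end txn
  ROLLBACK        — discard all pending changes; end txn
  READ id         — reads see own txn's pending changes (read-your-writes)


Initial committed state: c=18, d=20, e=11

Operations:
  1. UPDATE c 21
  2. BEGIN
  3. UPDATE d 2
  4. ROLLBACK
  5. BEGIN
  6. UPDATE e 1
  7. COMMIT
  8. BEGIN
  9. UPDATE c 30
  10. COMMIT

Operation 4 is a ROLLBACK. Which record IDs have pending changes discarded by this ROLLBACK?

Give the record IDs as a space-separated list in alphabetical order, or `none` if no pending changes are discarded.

Answer: d

Derivation:
Initial committed: {c=18, d=20, e=11}
Op 1: UPDATE c=21 (auto-commit; committed c=21)
Op 2: BEGIN: in_txn=True, pending={}
Op 3: UPDATE d=2 (pending; pending now {d=2})
Op 4: ROLLBACK: discarded pending ['d']; in_txn=False
Op 5: BEGIN: in_txn=True, pending={}
Op 6: UPDATE e=1 (pending; pending now {e=1})
Op 7: COMMIT: merged ['e'] into committed; committed now {c=21, d=20, e=1}
Op 8: BEGIN: in_txn=True, pending={}
Op 9: UPDATE c=30 (pending; pending now {c=30})
Op 10: COMMIT: merged ['c'] into committed; committed now {c=30, d=20, e=1}
ROLLBACK at op 4 discards: ['d']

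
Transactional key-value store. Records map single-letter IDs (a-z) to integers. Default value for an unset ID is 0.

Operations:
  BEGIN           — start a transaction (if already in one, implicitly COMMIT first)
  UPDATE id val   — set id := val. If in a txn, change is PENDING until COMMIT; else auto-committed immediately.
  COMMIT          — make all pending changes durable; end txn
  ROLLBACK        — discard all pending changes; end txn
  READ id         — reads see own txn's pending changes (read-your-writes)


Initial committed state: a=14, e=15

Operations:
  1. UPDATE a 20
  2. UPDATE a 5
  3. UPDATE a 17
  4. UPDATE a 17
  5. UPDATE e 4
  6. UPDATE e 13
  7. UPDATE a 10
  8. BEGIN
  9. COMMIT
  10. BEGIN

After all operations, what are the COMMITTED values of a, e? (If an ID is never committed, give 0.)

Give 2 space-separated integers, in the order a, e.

Initial committed: {a=14, e=15}
Op 1: UPDATE a=20 (auto-commit; committed a=20)
Op 2: UPDATE a=5 (auto-commit; committed a=5)
Op 3: UPDATE a=17 (auto-commit; committed a=17)
Op 4: UPDATE a=17 (auto-commit; committed a=17)
Op 5: UPDATE e=4 (auto-commit; committed e=4)
Op 6: UPDATE e=13 (auto-commit; committed e=13)
Op 7: UPDATE a=10 (auto-commit; committed a=10)
Op 8: BEGIN: in_txn=True, pending={}
Op 9: COMMIT: merged [] into committed; committed now {a=10, e=13}
Op 10: BEGIN: in_txn=True, pending={}
Final committed: {a=10, e=13}

Answer: 10 13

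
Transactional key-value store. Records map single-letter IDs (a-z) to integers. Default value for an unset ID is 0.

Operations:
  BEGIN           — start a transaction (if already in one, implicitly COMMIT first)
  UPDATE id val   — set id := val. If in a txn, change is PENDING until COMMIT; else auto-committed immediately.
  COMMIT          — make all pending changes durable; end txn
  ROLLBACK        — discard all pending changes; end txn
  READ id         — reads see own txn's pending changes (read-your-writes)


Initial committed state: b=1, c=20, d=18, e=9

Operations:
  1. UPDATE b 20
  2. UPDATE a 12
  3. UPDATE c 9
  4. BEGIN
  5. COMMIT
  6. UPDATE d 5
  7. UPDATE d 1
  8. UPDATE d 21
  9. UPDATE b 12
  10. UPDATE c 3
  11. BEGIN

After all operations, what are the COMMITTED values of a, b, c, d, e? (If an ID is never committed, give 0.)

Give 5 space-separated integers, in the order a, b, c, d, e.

Initial committed: {b=1, c=20, d=18, e=9}
Op 1: UPDATE b=20 (auto-commit; committed b=20)
Op 2: UPDATE a=12 (auto-commit; committed a=12)
Op 3: UPDATE c=9 (auto-commit; committed c=9)
Op 4: BEGIN: in_txn=True, pending={}
Op 5: COMMIT: merged [] into committed; committed now {a=12, b=20, c=9, d=18, e=9}
Op 6: UPDATE d=5 (auto-commit; committed d=5)
Op 7: UPDATE d=1 (auto-commit; committed d=1)
Op 8: UPDATE d=21 (auto-commit; committed d=21)
Op 9: UPDATE b=12 (auto-commit; committed b=12)
Op 10: UPDATE c=3 (auto-commit; committed c=3)
Op 11: BEGIN: in_txn=True, pending={}
Final committed: {a=12, b=12, c=3, d=21, e=9}

Answer: 12 12 3 21 9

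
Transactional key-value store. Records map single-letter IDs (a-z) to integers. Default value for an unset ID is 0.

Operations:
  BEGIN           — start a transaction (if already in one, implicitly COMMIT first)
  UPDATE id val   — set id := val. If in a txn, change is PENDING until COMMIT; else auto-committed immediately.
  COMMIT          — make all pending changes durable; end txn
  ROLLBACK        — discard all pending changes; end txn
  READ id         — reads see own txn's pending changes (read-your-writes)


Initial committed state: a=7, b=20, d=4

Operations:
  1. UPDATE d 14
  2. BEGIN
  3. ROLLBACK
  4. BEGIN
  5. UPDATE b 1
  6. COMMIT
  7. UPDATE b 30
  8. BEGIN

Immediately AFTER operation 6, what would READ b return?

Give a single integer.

Initial committed: {a=7, b=20, d=4}
Op 1: UPDATE d=14 (auto-commit; committed d=14)
Op 2: BEGIN: in_txn=True, pending={}
Op 3: ROLLBACK: discarded pending []; in_txn=False
Op 4: BEGIN: in_txn=True, pending={}
Op 5: UPDATE b=1 (pending; pending now {b=1})
Op 6: COMMIT: merged ['b'] into committed; committed now {a=7, b=1, d=14}
After op 6: visible(b) = 1 (pending={}, committed={a=7, b=1, d=14})

Answer: 1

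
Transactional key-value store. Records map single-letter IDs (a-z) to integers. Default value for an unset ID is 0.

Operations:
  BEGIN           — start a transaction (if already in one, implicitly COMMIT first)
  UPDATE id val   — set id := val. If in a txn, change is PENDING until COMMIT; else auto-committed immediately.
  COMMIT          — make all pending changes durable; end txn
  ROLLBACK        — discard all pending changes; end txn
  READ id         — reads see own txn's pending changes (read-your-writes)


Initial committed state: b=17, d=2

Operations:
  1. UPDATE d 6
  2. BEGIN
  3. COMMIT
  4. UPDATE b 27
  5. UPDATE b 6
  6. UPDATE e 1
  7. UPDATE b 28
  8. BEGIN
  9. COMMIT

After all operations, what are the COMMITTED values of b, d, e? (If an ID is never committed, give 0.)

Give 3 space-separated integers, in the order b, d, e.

Initial committed: {b=17, d=2}
Op 1: UPDATE d=6 (auto-commit; committed d=6)
Op 2: BEGIN: in_txn=True, pending={}
Op 3: COMMIT: merged [] into committed; committed now {b=17, d=6}
Op 4: UPDATE b=27 (auto-commit; committed b=27)
Op 5: UPDATE b=6 (auto-commit; committed b=6)
Op 6: UPDATE e=1 (auto-commit; committed e=1)
Op 7: UPDATE b=28 (auto-commit; committed b=28)
Op 8: BEGIN: in_txn=True, pending={}
Op 9: COMMIT: merged [] into committed; committed now {b=28, d=6, e=1}
Final committed: {b=28, d=6, e=1}

Answer: 28 6 1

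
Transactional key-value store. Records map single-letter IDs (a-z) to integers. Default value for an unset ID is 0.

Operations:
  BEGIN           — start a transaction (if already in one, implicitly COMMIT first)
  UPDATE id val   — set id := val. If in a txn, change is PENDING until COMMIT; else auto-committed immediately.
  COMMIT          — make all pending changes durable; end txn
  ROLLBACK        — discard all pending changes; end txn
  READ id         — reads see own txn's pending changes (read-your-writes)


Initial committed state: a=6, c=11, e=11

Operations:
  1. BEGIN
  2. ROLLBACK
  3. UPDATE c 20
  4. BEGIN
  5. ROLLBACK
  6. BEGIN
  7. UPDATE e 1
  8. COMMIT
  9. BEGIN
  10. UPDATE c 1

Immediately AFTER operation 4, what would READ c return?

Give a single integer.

Initial committed: {a=6, c=11, e=11}
Op 1: BEGIN: in_txn=True, pending={}
Op 2: ROLLBACK: discarded pending []; in_txn=False
Op 3: UPDATE c=20 (auto-commit; committed c=20)
Op 4: BEGIN: in_txn=True, pending={}
After op 4: visible(c) = 20 (pending={}, committed={a=6, c=20, e=11})

Answer: 20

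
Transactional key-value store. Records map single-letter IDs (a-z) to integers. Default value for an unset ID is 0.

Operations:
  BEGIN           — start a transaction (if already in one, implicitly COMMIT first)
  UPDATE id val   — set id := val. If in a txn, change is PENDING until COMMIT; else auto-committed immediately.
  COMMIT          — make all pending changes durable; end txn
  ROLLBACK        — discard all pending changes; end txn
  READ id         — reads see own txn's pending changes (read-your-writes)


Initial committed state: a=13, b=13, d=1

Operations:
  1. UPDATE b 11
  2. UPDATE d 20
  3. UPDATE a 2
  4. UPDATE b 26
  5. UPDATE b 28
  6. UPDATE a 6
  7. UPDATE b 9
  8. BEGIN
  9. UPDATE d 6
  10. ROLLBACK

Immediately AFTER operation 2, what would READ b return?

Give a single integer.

Initial committed: {a=13, b=13, d=1}
Op 1: UPDATE b=11 (auto-commit; committed b=11)
Op 2: UPDATE d=20 (auto-commit; committed d=20)
After op 2: visible(b) = 11 (pending={}, committed={a=13, b=11, d=20})

Answer: 11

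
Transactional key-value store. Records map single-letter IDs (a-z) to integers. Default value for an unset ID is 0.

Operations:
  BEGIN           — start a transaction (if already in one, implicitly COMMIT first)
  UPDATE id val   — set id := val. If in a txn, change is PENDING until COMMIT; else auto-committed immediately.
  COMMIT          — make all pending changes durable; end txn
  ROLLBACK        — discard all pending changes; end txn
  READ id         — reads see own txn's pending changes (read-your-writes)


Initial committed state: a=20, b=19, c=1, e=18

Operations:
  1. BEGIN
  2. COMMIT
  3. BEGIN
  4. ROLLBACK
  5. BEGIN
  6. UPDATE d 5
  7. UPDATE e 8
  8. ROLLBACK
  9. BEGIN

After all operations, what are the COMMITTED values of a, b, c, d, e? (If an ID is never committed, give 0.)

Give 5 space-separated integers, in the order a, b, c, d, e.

Initial committed: {a=20, b=19, c=1, e=18}
Op 1: BEGIN: in_txn=True, pending={}
Op 2: COMMIT: merged [] into committed; committed now {a=20, b=19, c=1, e=18}
Op 3: BEGIN: in_txn=True, pending={}
Op 4: ROLLBACK: discarded pending []; in_txn=False
Op 5: BEGIN: in_txn=True, pending={}
Op 6: UPDATE d=5 (pending; pending now {d=5})
Op 7: UPDATE e=8 (pending; pending now {d=5, e=8})
Op 8: ROLLBACK: discarded pending ['d', 'e']; in_txn=False
Op 9: BEGIN: in_txn=True, pending={}
Final committed: {a=20, b=19, c=1, e=18}

Answer: 20 19 1 0 18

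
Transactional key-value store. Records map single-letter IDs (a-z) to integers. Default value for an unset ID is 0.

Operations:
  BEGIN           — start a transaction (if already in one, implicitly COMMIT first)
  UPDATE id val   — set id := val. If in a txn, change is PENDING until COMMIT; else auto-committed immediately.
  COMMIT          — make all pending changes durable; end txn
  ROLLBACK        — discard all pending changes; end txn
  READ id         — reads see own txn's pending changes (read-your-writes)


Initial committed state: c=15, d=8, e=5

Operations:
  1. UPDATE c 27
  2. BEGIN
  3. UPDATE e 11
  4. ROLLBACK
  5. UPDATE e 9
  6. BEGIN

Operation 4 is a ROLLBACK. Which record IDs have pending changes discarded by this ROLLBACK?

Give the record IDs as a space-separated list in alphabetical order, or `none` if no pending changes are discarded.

Initial committed: {c=15, d=8, e=5}
Op 1: UPDATE c=27 (auto-commit; committed c=27)
Op 2: BEGIN: in_txn=True, pending={}
Op 3: UPDATE e=11 (pending; pending now {e=11})
Op 4: ROLLBACK: discarded pending ['e']; in_txn=False
Op 5: UPDATE e=9 (auto-commit; committed e=9)
Op 6: BEGIN: in_txn=True, pending={}
ROLLBACK at op 4 discards: ['e']

Answer: e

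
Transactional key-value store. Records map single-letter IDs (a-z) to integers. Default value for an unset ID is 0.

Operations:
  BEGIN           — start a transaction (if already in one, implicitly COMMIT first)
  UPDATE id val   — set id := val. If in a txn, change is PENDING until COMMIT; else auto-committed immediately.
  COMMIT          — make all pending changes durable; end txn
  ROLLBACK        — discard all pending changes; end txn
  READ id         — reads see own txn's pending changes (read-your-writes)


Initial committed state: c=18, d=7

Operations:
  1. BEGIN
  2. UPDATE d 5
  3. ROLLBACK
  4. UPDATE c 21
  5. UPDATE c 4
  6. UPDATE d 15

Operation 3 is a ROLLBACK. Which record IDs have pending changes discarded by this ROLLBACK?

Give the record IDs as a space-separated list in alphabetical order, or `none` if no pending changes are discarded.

Answer: d

Derivation:
Initial committed: {c=18, d=7}
Op 1: BEGIN: in_txn=True, pending={}
Op 2: UPDATE d=5 (pending; pending now {d=5})
Op 3: ROLLBACK: discarded pending ['d']; in_txn=False
Op 4: UPDATE c=21 (auto-commit; committed c=21)
Op 5: UPDATE c=4 (auto-commit; committed c=4)
Op 6: UPDATE d=15 (auto-commit; committed d=15)
ROLLBACK at op 3 discards: ['d']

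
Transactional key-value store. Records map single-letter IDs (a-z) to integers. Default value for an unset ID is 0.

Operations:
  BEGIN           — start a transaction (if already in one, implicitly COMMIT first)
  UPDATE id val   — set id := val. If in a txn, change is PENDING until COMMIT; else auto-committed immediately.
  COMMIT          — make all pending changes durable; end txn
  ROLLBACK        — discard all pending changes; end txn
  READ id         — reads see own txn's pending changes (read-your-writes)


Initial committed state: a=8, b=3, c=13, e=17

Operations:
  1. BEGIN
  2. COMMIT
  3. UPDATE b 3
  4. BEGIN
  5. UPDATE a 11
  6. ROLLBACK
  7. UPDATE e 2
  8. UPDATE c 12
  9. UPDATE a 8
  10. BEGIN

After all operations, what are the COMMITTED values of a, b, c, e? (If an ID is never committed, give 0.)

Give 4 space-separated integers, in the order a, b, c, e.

Initial committed: {a=8, b=3, c=13, e=17}
Op 1: BEGIN: in_txn=True, pending={}
Op 2: COMMIT: merged [] into committed; committed now {a=8, b=3, c=13, e=17}
Op 3: UPDATE b=3 (auto-commit; committed b=3)
Op 4: BEGIN: in_txn=True, pending={}
Op 5: UPDATE a=11 (pending; pending now {a=11})
Op 6: ROLLBACK: discarded pending ['a']; in_txn=False
Op 7: UPDATE e=2 (auto-commit; committed e=2)
Op 8: UPDATE c=12 (auto-commit; committed c=12)
Op 9: UPDATE a=8 (auto-commit; committed a=8)
Op 10: BEGIN: in_txn=True, pending={}
Final committed: {a=8, b=3, c=12, e=2}

Answer: 8 3 12 2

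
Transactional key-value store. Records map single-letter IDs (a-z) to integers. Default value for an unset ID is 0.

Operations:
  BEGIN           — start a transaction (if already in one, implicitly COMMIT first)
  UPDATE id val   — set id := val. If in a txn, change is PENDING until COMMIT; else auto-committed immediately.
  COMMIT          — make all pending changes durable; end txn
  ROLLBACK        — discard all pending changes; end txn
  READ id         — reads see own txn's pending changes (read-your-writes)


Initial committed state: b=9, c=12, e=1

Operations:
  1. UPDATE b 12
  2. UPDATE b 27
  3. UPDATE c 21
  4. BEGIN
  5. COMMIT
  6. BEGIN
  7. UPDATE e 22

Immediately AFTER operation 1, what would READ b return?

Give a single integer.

Initial committed: {b=9, c=12, e=1}
Op 1: UPDATE b=12 (auto-commit; committed b=12)
After op 1: visible(b) = 12 (pending={}, committed={b=12, c=12, e=1})

Answer: 12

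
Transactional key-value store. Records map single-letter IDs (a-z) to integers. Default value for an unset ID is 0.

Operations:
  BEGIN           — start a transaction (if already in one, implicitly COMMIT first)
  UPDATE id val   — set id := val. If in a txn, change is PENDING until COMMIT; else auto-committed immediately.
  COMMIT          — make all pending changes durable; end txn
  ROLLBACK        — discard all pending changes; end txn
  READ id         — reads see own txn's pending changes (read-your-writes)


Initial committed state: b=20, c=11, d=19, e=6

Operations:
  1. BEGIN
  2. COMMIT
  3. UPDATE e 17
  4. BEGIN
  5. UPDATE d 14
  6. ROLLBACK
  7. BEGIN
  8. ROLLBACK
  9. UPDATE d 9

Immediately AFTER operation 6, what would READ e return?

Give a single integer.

Answer: 17

Derivation:
Initial committed: {b=20, c=11, d=19, e=6}
Op 1: BEGIN: in_txn=True, pending={}
Op 2: COMMIT: merged [] into committed; committed now {b=20, c=11, d=19, e=6}
Op 3: UPDATE e=17 (auto-commit; committed e=17)
Op 4: BEGIN: in_txn=True, pending={}
Op 5: UPDATE d=14 (pending; pending now {d=14})
Op 6: ROLLBACK: discarded pending ['d']; in_txn=False
After op 6: visible(e) = 17 (pending={}, committed={b=20, c=11, d=19, e=17})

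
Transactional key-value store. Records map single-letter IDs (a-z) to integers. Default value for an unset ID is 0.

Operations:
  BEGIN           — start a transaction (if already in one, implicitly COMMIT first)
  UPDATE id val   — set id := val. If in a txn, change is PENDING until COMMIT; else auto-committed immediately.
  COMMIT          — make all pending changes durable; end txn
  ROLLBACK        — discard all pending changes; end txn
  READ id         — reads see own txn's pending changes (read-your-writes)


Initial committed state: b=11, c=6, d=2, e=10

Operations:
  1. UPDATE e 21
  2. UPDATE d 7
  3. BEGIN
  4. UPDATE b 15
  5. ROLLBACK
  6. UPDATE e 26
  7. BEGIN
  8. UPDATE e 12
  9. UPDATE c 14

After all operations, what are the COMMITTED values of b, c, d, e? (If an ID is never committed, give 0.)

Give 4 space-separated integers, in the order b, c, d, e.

Answer: 11 6 7 26

Derivation:
Initial committed: {b=11, c=6, d=2, e=10}
Op 1: UPDATE e=21 (auto-commit; committed e=21)
Op 2: UPDATE d=7 (auto-commit; committed d=7)
Op 3: BEGIN: in_txn=True, pending={}
Op 4: UPDATE b=15 (pending; pending now {b=15})
Op 5: ROLLBACK: discarded pending ['b']; in_txn=False
Op 6: UPDATE e=26 (auto-commit; committed e=26)
Op 7: BEGIN: in_txn=True, pending={}
Op 8: UPDATE e=12 (pending; pending now {e=12})
Op 9: UPDATE c=14 (pending; pending now {c=14, e=12})
Final committed: {b=11, c=6, d=7, e=26}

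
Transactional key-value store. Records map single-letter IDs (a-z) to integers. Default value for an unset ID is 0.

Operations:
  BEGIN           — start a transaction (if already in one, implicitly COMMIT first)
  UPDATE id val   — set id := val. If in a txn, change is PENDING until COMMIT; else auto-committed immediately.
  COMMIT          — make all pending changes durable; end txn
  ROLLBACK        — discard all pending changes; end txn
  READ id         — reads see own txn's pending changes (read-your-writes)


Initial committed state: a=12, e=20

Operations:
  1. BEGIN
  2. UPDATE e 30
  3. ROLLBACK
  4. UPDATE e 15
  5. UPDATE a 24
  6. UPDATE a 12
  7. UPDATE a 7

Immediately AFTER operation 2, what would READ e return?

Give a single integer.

Answer: 30

Derivation:
Initial committed: {a=12, e=20}
Op 1: BEGIN: in_txn=True, pending={}
Op 2: UPDATE e=30 (pending; pending now {e=30})
After op 2: visible(e) = 30 (pending={e=30}, committed={a=12, e=20})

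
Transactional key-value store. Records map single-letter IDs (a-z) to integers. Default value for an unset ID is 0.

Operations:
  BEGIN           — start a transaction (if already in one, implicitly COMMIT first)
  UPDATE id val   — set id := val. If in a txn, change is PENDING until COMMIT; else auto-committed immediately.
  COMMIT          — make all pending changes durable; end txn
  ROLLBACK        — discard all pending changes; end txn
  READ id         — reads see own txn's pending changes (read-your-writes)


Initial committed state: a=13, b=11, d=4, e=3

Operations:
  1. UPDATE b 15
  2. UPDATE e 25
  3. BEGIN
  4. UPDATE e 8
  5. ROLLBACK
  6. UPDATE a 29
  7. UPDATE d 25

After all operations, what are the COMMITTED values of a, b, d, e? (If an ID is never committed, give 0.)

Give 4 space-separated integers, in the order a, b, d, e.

Answer: 29 15 25 25

Derivation:
Initial committed: {a=13, b=11, d=4, e=3}
Op 1: UPDATE b=15 (auto-commit; committed b=15)
Op 2: UPDATE e=25 (auto-commit; committed e=25)
Op 3: BEGIN: in_txn=True, pending={}
Op 4: UPDATE e=8 (pending; pending now {e=8})
Op 5: ROLLBACK: discarded pending ['e']; in_txn=False
Op 6: UPDATE a=29 (auto-commit; committed a=29)
Op 7: UPDATE d=25 (auto-commit; committed d=25)
Final committed: {a=29, b=15, d=25, e=25}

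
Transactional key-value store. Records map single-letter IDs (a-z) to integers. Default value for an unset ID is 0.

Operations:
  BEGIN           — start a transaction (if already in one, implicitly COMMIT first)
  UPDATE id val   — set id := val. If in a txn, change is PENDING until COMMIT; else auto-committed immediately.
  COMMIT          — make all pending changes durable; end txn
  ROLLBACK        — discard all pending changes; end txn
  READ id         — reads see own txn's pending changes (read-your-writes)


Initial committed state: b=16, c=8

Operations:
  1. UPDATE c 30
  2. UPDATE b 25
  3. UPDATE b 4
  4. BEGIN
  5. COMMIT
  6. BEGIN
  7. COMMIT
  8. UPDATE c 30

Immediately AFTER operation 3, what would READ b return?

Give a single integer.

Answer: 4

Derivation:
Initial committed: {b=16, c=8}
Op 1: UPDATE c=30 (auto-commit; committed c=30)
Op 2: UPDATE b=25 (auto-commit; committed b=25)
Op 3: UPDATE b=4 (auto-commit; committed b=4)
After op 3: visible(b) = 4 (pending={}, committed={b=4, c=30})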